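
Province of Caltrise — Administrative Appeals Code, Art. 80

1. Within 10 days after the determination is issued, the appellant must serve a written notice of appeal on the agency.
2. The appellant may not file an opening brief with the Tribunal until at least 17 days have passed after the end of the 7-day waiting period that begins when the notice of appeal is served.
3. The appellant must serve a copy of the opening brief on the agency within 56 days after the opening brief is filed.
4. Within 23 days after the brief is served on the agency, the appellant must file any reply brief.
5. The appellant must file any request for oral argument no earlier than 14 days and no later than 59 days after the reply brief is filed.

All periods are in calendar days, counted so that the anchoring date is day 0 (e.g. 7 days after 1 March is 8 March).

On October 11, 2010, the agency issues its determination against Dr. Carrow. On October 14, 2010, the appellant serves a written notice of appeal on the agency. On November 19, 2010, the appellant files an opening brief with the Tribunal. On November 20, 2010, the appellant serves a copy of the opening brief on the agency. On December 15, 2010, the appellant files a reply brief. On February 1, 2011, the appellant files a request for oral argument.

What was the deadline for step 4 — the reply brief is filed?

Step 4 runs from November 20, 2010, when the brief is served on the agency. 23 days after November 20, 2010 is December 13, 2010.

December 13, 2010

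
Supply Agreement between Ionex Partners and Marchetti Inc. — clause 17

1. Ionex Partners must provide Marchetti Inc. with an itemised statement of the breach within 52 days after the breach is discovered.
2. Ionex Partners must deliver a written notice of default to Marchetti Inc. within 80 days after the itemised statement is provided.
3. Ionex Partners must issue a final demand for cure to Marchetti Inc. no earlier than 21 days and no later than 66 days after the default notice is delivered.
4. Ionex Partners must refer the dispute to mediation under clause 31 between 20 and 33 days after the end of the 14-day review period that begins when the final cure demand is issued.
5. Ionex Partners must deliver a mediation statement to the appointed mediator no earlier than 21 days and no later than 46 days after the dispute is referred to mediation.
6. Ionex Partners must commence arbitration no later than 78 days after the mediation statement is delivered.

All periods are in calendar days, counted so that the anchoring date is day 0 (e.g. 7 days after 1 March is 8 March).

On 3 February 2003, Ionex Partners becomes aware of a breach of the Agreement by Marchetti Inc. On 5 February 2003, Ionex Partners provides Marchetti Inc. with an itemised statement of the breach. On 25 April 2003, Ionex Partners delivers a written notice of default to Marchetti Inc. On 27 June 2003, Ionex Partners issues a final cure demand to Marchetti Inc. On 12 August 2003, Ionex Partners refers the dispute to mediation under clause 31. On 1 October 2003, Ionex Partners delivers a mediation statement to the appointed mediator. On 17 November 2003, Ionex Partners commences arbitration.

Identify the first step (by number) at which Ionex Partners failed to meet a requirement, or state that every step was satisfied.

Step 5

Step 1 — counting 52 days from 3 February 2003 (when the breach is discovered) gives a deadline of 27 March 2003; done 5 February 2003 — timely.
Step 2 — counting 80 days from 5 February 2003 (when the itemised statement is provided) gives a deadline of 26 April 2003; completed 25 April 2003, before the deadline.
Step 3 — 21 and 66 days from 25 April 2003 (when the default notice is delivered) are 16 May 2003 and 30 June 2003 respectively; done 27 June 2003, which is between those dates.
Step 4 — 20 and 33 days from 11 July 2003 (end of the 14-day review period, which began when the final cure demand is issued on 27 June 2003) are 31 July 2003 and 13 August 2003 respectively; done 12 August 2003, which is between those dates.
Step 5 — 21 and 46 days from 12 August 2003 (when the dispute is referred to mediation) are 2 September 2003 and 27 September 2003 respectively; 1 October 2003 is 4 days past the end of the window.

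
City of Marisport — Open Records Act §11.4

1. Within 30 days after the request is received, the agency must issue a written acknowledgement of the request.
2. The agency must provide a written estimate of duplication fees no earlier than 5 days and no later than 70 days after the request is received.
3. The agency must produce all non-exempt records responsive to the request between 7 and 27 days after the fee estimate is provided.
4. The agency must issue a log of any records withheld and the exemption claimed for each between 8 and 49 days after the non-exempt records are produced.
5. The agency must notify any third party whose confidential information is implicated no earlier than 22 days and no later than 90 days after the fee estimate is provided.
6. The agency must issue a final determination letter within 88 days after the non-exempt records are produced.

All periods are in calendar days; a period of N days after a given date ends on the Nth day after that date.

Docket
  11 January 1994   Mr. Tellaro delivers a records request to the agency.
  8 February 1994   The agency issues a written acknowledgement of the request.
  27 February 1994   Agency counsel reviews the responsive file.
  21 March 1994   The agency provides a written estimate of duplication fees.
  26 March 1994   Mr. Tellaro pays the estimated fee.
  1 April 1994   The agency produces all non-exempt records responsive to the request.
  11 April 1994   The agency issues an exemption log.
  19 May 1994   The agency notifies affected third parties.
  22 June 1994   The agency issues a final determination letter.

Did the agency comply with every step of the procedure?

Yes

Step 1: 30 days after 11 January 1994 (when the request is received) is 10 February 1994; completed 8 February 1994, before the deadline.
Step 2: the window is 5–70 days after 11 January 1994 (when the request is received), so 16 January 1994 through 22 March 1994; done 21 March 1994 — within the window.
Step 3: the window is 7–27 days after 21 March 1994 (when the fee estimate is provided), so 28 March 1994 through 17 April 1994; done 1 April 1994, which is between those dates.
Step 4: the window is 8–49 days after 1 April 1994 (when the non-exempt records are produced), so 9 April 1994 through 20 May 1994; done 11 April 1994 — within the window.
Step 5: the window is 22–90 days after 21 March 1994 (when the fee estimate is provided), so 12 April 1994 through 19 June 1994; done 19 May 1994, which is between those dates.
Step 6: 88 days after 1 April 1994 (when the non-exempt records are produced) is 28 June 1994; 22 June 1994 is within that limit.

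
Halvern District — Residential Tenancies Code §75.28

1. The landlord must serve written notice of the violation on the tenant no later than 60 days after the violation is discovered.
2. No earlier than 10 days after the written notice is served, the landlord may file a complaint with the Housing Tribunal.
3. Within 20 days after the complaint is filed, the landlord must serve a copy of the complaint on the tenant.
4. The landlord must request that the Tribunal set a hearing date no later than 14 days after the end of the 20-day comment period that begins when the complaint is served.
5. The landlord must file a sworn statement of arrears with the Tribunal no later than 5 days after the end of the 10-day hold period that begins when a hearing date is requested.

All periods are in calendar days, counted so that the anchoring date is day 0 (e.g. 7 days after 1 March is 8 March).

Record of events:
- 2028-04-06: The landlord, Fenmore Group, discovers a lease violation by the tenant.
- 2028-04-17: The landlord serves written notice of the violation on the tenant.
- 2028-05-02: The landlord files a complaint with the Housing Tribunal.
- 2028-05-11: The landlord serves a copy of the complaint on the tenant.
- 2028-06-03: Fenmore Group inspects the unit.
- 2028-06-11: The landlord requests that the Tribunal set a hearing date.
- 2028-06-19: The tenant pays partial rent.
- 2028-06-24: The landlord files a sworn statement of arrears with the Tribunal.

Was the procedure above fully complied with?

(1) due by 2028-04-06 + 60 days = 2028-06-05; done 2028-04-17 — timely.
(2) permitted from 2028-04-17 + 10 days = 2028-04-27 onward; done 2028-05-02, after the minimum wait.
(3) due by 2028-05-02 + 20 days = 2028-05-22; completed 2028-05-11, before the deadline.
(4) due by 2028-05-31 + 14 days = 2028-06-14; 2028-06-11 is within that limit.
(5) due by 2028-06-21 + 5 days = 2028-06-26; completed 2028-06-24, before the deadline.

Yes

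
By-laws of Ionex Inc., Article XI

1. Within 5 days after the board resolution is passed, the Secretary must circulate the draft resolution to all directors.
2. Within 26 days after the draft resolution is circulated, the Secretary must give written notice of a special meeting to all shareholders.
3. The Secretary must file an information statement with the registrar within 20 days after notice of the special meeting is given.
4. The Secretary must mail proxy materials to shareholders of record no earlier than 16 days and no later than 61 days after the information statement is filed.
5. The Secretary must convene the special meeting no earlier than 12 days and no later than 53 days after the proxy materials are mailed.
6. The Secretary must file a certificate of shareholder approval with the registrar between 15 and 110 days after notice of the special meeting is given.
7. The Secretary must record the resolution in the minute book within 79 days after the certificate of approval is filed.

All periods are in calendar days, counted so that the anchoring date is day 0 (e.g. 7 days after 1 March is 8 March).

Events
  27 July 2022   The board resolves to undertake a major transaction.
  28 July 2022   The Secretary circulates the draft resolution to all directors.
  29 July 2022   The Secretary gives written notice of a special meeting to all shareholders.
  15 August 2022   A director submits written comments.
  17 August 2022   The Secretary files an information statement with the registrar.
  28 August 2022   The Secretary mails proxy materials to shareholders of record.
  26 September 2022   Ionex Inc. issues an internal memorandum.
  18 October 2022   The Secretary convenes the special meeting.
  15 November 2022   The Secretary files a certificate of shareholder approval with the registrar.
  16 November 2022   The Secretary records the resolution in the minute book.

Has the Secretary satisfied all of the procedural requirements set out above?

No

Step 1: 5 days after 27 July 2022 (when the board resolution is passed) is 1 August 2022; completed 28 July 2022, before the deadline.
Step 2: 26 days after 28 July 2022 (when the draft resolution is circulated) is 23 August 2022; 29 July 2022 is within that limit.
Step 3: 20 days after 29 July 2022 (when notice of the special meeting is given) is 18 August 2022; completed 17 August 2022, before the deadline.
Step 4: the window is 16–61 days after 17 August 2022 (when the information statement is filed), so 2 September 2022 through 17 October 2022; 28 August 2022 is 5 days too early.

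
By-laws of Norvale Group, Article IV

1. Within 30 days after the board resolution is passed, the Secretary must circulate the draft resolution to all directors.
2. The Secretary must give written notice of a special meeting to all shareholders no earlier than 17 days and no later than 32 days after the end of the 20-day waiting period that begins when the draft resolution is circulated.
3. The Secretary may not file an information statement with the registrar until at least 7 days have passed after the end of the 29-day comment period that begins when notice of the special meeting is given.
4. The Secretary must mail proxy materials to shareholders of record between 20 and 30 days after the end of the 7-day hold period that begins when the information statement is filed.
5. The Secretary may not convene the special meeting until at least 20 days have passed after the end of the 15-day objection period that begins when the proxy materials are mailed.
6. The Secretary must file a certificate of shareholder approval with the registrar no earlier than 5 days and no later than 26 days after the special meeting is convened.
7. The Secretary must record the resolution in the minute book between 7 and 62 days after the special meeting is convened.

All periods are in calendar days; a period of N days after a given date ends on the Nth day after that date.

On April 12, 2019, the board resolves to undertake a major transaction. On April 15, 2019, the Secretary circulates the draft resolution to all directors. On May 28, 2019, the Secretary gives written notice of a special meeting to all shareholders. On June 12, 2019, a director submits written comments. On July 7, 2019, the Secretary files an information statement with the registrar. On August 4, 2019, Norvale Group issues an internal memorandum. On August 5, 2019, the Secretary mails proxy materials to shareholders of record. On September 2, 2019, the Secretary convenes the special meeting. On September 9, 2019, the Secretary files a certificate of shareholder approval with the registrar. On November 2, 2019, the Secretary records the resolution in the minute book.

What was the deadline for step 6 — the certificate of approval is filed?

Step 6 runs from September 2, 2019, when the special meeting is convened. The window is 5–26 days after September 2, 2019; it closes on September 28, 2019.

September 28, 2019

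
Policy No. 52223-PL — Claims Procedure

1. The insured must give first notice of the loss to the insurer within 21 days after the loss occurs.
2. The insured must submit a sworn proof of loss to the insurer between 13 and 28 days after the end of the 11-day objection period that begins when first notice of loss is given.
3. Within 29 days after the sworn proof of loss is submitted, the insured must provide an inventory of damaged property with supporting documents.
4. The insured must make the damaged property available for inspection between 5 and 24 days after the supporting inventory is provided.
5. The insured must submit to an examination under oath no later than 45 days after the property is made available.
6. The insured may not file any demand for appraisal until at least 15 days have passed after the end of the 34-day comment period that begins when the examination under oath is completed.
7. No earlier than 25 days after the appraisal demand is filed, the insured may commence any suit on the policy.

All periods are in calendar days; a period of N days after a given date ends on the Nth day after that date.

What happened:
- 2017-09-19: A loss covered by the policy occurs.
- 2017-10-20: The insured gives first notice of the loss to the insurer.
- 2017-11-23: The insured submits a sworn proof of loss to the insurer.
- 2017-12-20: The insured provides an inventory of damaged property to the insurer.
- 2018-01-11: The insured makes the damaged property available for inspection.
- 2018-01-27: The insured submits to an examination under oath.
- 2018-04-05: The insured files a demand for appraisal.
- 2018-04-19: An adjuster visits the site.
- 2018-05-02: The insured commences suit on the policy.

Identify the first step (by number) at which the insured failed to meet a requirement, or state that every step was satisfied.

Step 1 — counting 21 days from 2017-09-19 (when the loss occurs) gives a deadline of 2017-10-10; not done until 2017-10-20, 10 days after the deadline.
The analysis stops there.

Step 1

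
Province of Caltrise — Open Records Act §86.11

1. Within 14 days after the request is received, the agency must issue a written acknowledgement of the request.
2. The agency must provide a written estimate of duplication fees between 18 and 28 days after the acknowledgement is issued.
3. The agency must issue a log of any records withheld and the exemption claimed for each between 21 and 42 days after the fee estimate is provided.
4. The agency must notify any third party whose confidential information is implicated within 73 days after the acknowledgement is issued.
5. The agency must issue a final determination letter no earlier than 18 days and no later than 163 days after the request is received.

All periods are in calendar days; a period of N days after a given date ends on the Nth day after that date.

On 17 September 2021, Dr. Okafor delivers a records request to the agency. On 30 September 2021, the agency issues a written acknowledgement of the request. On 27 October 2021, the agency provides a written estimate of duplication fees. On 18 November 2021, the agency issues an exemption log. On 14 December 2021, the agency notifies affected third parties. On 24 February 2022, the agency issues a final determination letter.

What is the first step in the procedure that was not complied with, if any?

Step 1: 14 days after 17 September 2021 (when the request is received) is 1 October 2021; completed 30 September 2021, before the deadline.
Step 2: the window is 18–28 days after 30 September 2021 (when the acknowledgement is issued), so 18 October 2021 through 28 October 2021; 27 October 2021 falls inside that range.
Step 3: the window is 21–42 days after 27 October 2021 (when the fee estimate is provided), so 17 November 2021 through 8 December 2021; 18 November 2021 falls inside that range.
Step 4: 73 days after 30 September 2021 (when the acknowledgement is issued) is 12 December 2021; not done until 14 December 2021, 2 days after the deadline.
The procedure was therefore not followed at step 4.

Step 4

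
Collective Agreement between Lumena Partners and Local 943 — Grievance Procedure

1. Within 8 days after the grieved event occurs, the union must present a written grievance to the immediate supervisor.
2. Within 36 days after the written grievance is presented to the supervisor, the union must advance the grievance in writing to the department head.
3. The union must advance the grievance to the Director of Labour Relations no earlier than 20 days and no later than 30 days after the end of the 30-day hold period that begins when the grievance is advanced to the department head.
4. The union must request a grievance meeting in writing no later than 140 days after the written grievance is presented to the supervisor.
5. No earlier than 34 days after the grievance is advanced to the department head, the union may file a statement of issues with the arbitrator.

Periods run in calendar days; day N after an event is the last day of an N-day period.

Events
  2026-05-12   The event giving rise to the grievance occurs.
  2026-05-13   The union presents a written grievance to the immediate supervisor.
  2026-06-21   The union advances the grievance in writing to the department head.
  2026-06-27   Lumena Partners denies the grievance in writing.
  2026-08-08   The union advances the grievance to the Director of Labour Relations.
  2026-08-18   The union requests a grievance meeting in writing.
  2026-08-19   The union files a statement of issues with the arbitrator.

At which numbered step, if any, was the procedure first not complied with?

Step 1: 8 days after 2026-05-12 (when the grieved event occurs) is 2026-05-20; 2026-05-13 is within that limit.
Step 2: 36 days after 2026-05-13 (when the written grievance is presented to the supervisor) is 2026-06-18; not done until 2026-06-21, 3 days after the deadline.
No need to go further; step 2 was not satisfied.

Step 2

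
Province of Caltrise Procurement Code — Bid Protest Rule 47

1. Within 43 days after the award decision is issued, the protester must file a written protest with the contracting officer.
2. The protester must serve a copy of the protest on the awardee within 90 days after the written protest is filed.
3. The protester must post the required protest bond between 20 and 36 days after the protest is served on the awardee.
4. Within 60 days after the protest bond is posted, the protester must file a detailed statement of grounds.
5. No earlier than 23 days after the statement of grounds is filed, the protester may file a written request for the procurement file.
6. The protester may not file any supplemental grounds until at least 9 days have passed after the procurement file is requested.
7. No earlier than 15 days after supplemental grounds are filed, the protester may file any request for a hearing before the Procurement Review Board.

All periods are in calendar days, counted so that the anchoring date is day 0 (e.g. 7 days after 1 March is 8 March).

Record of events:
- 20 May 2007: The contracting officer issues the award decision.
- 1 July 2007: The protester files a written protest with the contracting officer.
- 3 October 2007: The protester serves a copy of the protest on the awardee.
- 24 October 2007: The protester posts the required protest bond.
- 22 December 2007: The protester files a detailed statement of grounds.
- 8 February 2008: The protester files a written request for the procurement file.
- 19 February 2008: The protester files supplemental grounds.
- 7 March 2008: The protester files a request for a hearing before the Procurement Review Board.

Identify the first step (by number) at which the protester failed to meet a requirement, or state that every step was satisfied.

Step 2

Step 1 — counting 43 days from 20 May 2007 (when the award decision is issued) gives a deadline of 2 July 2007; 1 July 2007 is within that limit.
Step 2 — counting 90 days from 1 July 2007 (when the written protest is filed) gives a deadline of 29 September 2007; 3 October 2007 misses that deadline by 4 days.
Later steps need not be reached.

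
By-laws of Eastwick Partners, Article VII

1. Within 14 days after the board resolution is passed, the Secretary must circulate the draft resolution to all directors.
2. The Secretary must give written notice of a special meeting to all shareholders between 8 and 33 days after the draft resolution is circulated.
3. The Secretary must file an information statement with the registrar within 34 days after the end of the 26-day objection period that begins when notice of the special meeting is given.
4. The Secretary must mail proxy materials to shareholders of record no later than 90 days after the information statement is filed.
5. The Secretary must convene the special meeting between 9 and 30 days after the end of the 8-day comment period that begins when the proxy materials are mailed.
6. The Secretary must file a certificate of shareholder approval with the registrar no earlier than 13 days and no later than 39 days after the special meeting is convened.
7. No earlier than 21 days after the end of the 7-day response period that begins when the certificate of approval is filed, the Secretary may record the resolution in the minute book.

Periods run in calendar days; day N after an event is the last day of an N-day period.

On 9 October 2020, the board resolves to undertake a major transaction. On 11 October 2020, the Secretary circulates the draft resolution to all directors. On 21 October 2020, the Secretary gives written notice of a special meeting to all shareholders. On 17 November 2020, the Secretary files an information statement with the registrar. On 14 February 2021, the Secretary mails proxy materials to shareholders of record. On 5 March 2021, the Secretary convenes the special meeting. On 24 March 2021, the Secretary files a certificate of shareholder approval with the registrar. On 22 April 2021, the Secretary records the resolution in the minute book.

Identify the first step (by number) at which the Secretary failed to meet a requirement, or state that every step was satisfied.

None — every step was satisfied

(1) due by 9 October 2020 + 14 days = 23 October 2020; done 11 October 2020 — timely.
(2) the permitted window runs from 11 October 2020 + 8 = 19 October 2020 to 11 October 2020 + 33 = 13 November 2020; done 21 October 2020 — within the window.
(3) due by 16 November 2020 + 34 days = 20 December 2020; 17 November 2020 is within that limit.
(4) due by 17 November 2020 + 90 days = 15 February 2021; completed 14 February 2021, before the deadline.
(5) the permitted window runs from 22 February 2021 + 9 = 3 March 2021 to 22 February 2021 + 30 = 24 March 2021; done 5 March 2021 — within the window.
(6) the permitted window runs from 5 March 2021 + 13 = 18 March 2021 to 5 March 2021 + 39 = 13 April 2021; done 24 March 2021 — within the window.
(7) permitted from 31 March 2021 + 21 days = 21 April 2021 onward; done 22 April 2021, after the minimum wait.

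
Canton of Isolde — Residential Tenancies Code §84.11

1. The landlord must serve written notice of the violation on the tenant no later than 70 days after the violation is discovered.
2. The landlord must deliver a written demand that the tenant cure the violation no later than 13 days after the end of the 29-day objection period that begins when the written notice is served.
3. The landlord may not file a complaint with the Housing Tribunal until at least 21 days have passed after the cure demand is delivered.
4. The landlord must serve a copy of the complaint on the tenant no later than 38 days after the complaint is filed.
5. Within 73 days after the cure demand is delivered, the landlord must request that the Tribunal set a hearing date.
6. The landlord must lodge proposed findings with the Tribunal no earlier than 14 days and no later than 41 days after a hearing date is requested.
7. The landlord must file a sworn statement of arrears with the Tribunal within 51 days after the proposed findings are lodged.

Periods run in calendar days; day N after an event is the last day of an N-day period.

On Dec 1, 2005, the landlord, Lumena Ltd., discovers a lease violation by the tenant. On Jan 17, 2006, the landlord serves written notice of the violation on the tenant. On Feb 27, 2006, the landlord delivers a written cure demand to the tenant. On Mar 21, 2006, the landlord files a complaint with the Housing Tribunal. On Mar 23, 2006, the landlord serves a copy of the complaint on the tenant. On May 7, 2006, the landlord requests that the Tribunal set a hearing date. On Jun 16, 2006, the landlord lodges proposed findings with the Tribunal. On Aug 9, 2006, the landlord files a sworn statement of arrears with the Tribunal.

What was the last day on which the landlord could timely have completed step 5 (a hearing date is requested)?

Step 5 runs from Feb 27, 2006, when the cure demand is delivered. 73 days after Feb 27, 2006 is May 11, 2006.

May 11, 2006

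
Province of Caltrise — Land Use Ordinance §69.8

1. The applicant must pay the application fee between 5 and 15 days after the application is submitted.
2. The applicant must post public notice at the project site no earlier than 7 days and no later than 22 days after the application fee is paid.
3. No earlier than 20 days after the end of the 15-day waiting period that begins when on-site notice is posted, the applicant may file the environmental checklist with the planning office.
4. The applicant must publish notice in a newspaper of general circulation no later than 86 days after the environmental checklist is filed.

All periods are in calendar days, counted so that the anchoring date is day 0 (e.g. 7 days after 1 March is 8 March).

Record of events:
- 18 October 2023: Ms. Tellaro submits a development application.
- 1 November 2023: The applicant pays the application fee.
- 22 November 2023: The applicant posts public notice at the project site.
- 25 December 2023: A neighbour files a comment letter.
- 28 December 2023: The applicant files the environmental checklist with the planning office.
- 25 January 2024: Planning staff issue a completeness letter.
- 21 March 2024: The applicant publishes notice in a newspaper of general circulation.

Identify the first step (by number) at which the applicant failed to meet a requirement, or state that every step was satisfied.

None — every step was satisfied

Step 1 — 5 and 15 days from 18 October 2023 (when the application is submitted) are 23 October 2023 and 2 November 2023 respectively; done 1 November 2023 — within the window.
Step 2 — 7 and 22 days from 1 November 2023 (when the application fee is paid) are 8 November 2023 and 23 November 2023 respectively; done 22 November 2023, which is between those dates.
Step 3 — must wait 20 days from 7 December 2023 (end of the 15-day waiting period, which began when on-site notice is posted on 22 November 2023), so not before 27 December 2023; 28 December 2023 is on or after that date.
Step 4 — counting 86 days from 28 December 2023 (when the environmental checklist is filed) gives a deadline of 23 March 2024; 21 March 2024 is within that limit.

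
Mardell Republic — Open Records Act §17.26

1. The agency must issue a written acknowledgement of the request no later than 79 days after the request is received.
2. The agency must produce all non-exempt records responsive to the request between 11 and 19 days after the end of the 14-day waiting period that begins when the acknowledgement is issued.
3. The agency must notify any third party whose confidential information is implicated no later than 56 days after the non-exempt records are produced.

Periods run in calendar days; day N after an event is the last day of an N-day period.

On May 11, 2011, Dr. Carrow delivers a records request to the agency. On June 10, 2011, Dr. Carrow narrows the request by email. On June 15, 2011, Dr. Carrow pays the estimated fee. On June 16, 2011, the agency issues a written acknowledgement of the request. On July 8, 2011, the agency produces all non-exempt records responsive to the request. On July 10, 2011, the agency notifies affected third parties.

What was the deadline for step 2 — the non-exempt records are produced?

The acknowledgement is issued on June 16, 2011; the 14-day waiting period therefore ends June 30, 2011, and step 2 runs from that date. The window is 11–19 days after June 30, 2011; it closes on July 19, 2011.

July 19, 2011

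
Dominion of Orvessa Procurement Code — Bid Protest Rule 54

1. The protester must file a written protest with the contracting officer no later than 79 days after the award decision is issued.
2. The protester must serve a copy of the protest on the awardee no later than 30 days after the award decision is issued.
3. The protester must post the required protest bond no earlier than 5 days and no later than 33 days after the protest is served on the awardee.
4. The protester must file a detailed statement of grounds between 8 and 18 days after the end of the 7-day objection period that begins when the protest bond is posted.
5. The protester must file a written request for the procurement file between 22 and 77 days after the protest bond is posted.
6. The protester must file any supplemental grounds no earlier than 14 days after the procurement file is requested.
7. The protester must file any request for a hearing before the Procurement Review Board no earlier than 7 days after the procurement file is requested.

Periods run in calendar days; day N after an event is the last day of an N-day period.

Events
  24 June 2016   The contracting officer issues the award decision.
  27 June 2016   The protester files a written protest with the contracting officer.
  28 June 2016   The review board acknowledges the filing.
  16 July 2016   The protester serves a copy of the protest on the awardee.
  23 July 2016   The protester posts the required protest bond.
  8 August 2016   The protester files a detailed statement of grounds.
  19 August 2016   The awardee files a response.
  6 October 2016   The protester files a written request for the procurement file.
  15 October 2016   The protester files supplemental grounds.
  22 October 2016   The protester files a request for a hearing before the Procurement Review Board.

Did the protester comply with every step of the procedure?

(1) due by 24 June 2016 + 79 days = 11 September 2016; completed 27 June 2016, before the deadline.
(2) due by 24 June 2016 + 30 days = 24 July 2016; done 16 July 2016 — timely.
(3) the permitted window runs from 16 July 2016 + 5 = 21 July 2016 to 16 July 2016 + 33 = 18 August 2016; 23 July 2016 falls inside that range.
(4) the permitted window runs from 30 July 2016 + 8 = 7 August 2016 to 30 July 2016 + 18 = 17 August 2016; 8 August 2016 falls inside that range.
(5) the permitted window runs from 23 July 2016 + 22 = 14 August 2016 to 23 July 2016 + 77 = 8 October 2016; done 6 October 2016, which is between those dates.
(6) permitted from 6 October 2016 + 14 days = 20 October 2016 onward; done 15 October 2016 — 5 days too early.
No need to go further; step 6 was not satisfied.

No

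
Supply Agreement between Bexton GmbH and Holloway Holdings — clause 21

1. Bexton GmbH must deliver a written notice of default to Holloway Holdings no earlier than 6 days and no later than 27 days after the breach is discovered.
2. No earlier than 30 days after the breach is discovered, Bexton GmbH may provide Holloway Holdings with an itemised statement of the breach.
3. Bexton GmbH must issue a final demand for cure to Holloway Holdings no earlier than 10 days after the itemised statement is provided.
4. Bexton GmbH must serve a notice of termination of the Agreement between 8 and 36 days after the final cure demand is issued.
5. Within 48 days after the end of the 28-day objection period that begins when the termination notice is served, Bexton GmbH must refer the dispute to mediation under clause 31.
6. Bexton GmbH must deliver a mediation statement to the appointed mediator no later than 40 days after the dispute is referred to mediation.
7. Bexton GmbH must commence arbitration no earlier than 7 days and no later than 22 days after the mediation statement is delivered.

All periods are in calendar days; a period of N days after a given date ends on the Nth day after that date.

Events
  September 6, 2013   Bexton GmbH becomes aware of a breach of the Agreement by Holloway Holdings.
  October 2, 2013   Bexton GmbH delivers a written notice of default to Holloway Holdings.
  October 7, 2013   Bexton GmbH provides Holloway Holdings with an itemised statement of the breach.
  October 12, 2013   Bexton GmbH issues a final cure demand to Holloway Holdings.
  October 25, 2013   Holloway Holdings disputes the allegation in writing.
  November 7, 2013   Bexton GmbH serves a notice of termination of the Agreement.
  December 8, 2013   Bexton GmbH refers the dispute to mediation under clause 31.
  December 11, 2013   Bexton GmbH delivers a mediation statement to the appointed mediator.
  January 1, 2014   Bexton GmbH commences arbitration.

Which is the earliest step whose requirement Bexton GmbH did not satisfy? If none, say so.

Step 3

(1) the permitted window runs from September 6, 2013 + 6 = September 12, 2013 to September 6, 2013 + 27 = October 3, 2013; done October 2, 2013, which is between those dates.
(2) permitted from September 6, 2013 + 30 days = October 6, 2013 onward; October 7, 2013 is on or after that date.
(3) permitted from October 7, 2013 + 10 days = October 17, 2013 onward; acted on October 12, 2013, 5 days prematurely.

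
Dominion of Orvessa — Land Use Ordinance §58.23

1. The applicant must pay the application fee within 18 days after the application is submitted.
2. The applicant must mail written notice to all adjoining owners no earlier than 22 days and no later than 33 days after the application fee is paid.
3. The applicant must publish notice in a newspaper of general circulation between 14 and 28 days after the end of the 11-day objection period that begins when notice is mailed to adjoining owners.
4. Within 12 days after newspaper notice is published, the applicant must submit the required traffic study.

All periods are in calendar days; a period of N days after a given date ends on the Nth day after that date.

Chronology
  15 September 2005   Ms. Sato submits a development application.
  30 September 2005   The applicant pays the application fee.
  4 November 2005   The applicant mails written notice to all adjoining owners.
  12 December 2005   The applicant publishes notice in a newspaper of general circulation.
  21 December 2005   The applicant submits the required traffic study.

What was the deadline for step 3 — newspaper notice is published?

Notice is mailed to adjoining owners on 4 November 2005; the 11-day objection period therefore ends 15 November 2005, and step 3 runs from that date. The window is 14–28 days after 15 November 2005; it closes on 13 December 2005.

13 December 2005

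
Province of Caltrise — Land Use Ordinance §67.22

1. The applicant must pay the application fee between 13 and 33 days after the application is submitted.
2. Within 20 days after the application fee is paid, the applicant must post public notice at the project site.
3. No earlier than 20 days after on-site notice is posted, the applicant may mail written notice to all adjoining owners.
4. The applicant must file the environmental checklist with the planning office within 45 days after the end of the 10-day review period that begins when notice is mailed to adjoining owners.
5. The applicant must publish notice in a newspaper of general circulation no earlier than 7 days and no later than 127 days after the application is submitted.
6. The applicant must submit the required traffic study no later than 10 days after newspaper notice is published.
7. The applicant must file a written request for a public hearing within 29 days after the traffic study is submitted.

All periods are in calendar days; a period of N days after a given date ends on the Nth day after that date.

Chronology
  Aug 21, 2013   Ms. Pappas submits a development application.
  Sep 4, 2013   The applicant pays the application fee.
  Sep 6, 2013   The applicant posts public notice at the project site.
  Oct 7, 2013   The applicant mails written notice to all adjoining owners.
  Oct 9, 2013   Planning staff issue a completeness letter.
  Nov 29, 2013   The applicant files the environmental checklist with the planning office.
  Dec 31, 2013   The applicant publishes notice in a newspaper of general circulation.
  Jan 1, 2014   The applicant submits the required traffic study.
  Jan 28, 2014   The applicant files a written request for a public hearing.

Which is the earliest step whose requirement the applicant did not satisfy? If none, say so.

(1) the permitted window runs from Aug 21, 2013 + 13 = Sep 3, 2013 to Aug 21, 2013 + 33 = Sep 23, 2013; done Sep 4, 2013 — within the window.
(2) due by Sep 4, 2013 + 20 days = Sep 24, 2013; completed Sep 6, 2013, before the deadline.
(3) permitted from Sep 6, 2013 + 20 days = Sep 26, 2013 onward; done Oct 7, 2013 — permitted.
(4) due by Oct 17, 2013 + 45 days = Dec 1, 2013; done Nov 29, 2013 — timely.
(5) the permitted window runs from Aug 21, 2013 + 7 = Aug 28, 2013 to Aug 21, 2013 + 127 = Dec 26, 2013; Dec 31, 2013 is 5 days past the end of the window.
Later steps need not be reached.

Step 5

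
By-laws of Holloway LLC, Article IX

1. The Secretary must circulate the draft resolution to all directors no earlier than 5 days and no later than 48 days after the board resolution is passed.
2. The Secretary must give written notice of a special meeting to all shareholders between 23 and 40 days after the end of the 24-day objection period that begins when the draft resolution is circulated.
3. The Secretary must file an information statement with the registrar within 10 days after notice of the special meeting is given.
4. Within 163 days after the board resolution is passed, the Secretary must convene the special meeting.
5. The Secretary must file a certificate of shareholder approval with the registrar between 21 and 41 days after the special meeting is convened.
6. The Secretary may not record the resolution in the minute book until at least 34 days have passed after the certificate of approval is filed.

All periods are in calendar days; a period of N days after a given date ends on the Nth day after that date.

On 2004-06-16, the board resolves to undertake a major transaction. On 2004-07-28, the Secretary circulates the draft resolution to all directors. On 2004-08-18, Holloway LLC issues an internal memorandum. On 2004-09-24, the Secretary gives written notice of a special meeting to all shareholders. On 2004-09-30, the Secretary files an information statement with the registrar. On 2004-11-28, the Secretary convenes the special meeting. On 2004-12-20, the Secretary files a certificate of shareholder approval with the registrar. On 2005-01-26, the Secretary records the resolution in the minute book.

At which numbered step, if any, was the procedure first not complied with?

Step 4

Step 1 — 5 and 48 days from 2004-06-16 (when the board resolution is passed) are 2004-06-21 and 2004-08-03 respectively; done 2004-07-28 — within the window.
Step 2 — 23 and 40 days from 2004-08-21 (end of the 24-day objection period, which began when the draft resolution is circulated on 2004-07-28) are 2004-09-13 and 2004-09-30 respectively; done 2004-09-24 — within the window.
Step 3 — counting 10 days from 2004-09-24 (when notice of the special meeting is given) gives a deadline of 2004-10-04; completed 2004-09-30, before the deadline.
Step 4 — counting 163 days from 2004-06-16 (when the board resolution is passed) gives a deadline of 2004-11-26; not done until 2004-11-28, 2 days after the deadline.
No need to go further; step 4 was not satisfied.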